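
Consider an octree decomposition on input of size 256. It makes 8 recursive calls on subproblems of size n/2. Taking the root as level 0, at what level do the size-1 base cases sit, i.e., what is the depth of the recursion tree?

For divide and conquer with division factor 2:

Problem sizes at each level:
Level 0: 256
Level 1: 128
Level 2: 64
Level 3: 32
Level 4: 16
Level 5: 8
Level 6: 4
Level 7: 2
Level 8: 1

The root is level 0 and the size-1 base case is level 8 (the tree spans levels 0 through 8, i.e. 9 levels counting the root), so the depth is the number of divisions: log_2(256) = 8

The recursion tree depth is log_2(256) = 8. At each level, the problem size is divided by 2, so it takes 8 divisions to reduce to a base case of size 1. The algorithm makes 8 recursive calls at each level.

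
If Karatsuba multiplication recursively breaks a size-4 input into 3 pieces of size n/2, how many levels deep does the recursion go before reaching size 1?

For divide and conquer with division factor 2:

Problem sizes at each level:
Level 0: 4
Level 1: 2
Level 2: 1

The root is level 0 and the size-1 base case is level 2 (the tree spans levels 0 through 2, i.e. 3 levels counting the root), so the depth is the number of divisions: log_2(4) = 2

The recursion tree depth is log_2(4) = 2. At each level, the problem size is divided by 2, so it takes 2 divisions to reduce to a base case of size 1. The algorithm makes 3 recursive calls at each level.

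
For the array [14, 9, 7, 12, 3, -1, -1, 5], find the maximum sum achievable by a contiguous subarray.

Using Kadane's algorithm on [14, 9, 7, 12, 3, -1, -1, 5]:

Scanning through the array:
Position 1 (value 9): max_ending_here = 23, max_so_far = 23
Position 2 (value 7): max_ending_here = 30, max_so_far = 30
Position 3 (value 12): max_ending_here = 42, max_so_far = 42
Position 4 (value 3): max_ending_here = 45, max_so_far = 45
Position 5 (value -1): max_ending_here = 44, max_so_far = 45
Position 6 (value -1): max_ending_here = 43, max_so_far = 45
Position 7 (value 5): max_ending_here = 48, max_so_far = 48

Maximum subarray: [14, 9, 7, 12, 3, -1, -1, 5]
Maximum sum: 48

The maximum subarray is [14, 9, 7, 12, 3, -1, -1, 5] with sum 48. This subarray runs from index 0 to index 7.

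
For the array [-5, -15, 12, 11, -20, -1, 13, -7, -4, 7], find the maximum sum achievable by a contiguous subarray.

Using Kadane's algorithm on [-5, -15, 12, 11, -20, -1, 13, -7, -4, 7]:

Scanning through the array:
Position 1 (value -15): max_ending_here = -15, max_so_far = -5
Position 2 (value 12): max_ending_here = 12, max_so_far = 12
Position 3 (value 11): max_ending_here = 23, max_so_far = 23
Position 4 (value -20): max_ending_here = 3, max_so_far = 23
Position 5 (value -1): max_ending_here = 2, max_so_far = 23
Position 6 (value 13): max_ending_here = 15, max_so_far = 23
Position 7 (value -7): max_ending_here = 8, max_so_far = 23
Position 8 (value -4): max_ending_here = 4, max_so_far = 23
Position 9 (value 7): max_ending_here = 11, max_so_far = 23

Maximum subarray: [12, 11]
Maximum sum: 23

The maximum subarray is [12, 11] with sum 23. This subarray runs from index 2 to index 3.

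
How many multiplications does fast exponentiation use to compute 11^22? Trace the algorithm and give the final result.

Computing 11^22 by squaring (build up from 11^1; each line after the first costs one multiplication):

11^1 = 11
11^2 = (11^1)^2 = 11^2 = 121
11^4 = (11^2)^2 = 121^2 = 14641
11^5 = 11 * 11^4 = 11 * 14641 = 161051
11^10 = (11^5)^2 = 161051^2 = 25937424601
11^11 = 11 * 11^10 = 11 * 25937424601 = 285311670611
11^22 = (11^11)^2 = 285311670611^2 = 81402749386839761113321

Result: 81402749386839761113321
Multiplications needed: 6 (6 lines after 11^1)

11^22 = 81402749386839761113321. Using exponentiation by squaring, this requires 6 multiplications. The key idea: if the exponent is even, square the half-power; if odd, multiply by the base once.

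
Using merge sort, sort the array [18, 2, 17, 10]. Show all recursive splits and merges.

Merge sort trace:

Split: [18, 2, 17, 10] -> [18, 2] and [17, 10]
  Split: [18, 2] -> [18] and [2]
  Merge: [18] + [2] -> [2, 18]
  Split: [17, 10] -> [17] and [10]
  Merge: [17] + [10] -> [10, 17]
Merge: [2, 18] + [10, 17] -> [2, 10, 17, 18]

Final sorted array: [2, 10, 17, 18]

The merge sort proceeds by recursively splitting the array and merging sorted halves.
After all merges, the sorted array is [2, 10, 17, 18].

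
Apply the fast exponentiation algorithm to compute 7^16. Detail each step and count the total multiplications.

Computing 7^16 by squaring (build up from 7^1; each line after the first costs one multiplication):

7^1 = 7
7^2 = (7^1)^2 = 7^2 = 49
7^4 = (7^2)^2 = 49^2 = 2401
7^8 = (7^4)^2 = 2401^2 = 5764801
7^16 = (7^8)^2 = 5764801^2 = 33232930569601

Result: 33232930569601
Multiplications needed: 4 (4 lines after 7^1)

7^16 = 33232930569601. Using exponentiation by squaring, this requires 4 multiplications. The key idea: if the exponent is even, square the half-power; if odd, multiply by the base once.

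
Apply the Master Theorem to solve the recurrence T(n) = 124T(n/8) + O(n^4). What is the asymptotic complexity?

Master Theorem for T(n) = 124T(n/8) + O(n^4):

a = 124, b = 8, c = 4
log_b(a) = log_8(124) = 2.3181

Case 3: c = 4 > log_8(124) = 2.3181
T(n) = O(n^4) = O(n^4)

For T(n) = 124T(n/8) + O(n^4): log_8(124) = 2.3181. This is Case 3 of the Master Theorem (c > log_b(a), work dominated by root), giving O(n^4).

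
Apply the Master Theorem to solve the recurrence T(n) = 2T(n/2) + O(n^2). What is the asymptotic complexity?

Master Theorem for T(n) = 2T(n/2) + O(n^2):

a = 2, b = 2, c = 2
log_b(a) = log_2(2) = 1.0000

Case 3: c = 2 > log_2(2) = 1.0000
T(n) = O(n^2) = O(n^2)

For T(n) = 2T(n/2) + O(n^2): log_2(2) = 1.0000. This is Case 3 of the Master Theorem (c > log_b(a), work dominated by root), giving O(n^2).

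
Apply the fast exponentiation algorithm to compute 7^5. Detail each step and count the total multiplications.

Computing 7^5 by squaring (build up from 7^1; each line after the first costs one multiplication):

7^1 = 7
7^2 = (7^1)^2 = 7^2 = 49
7^4 = (7^2)^2 = 49^2 = 2401
7^5 = 7 * 7^4 = 7 * 2401 = 16807

Result: 16807
Multiplications needed: 3 (3 lines after 7^1)

7^5 = 16807. Using exponentiation by squaring, this requires 3 multiplications. The key idea: if the exponent is even, square the half-power; if odd, multiply by the base once.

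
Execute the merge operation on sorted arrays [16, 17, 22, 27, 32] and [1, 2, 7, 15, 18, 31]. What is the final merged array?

Merging process:

Compare 16 vs 1: take 1 from right. Merged: [1]
Compare 16 vs 2: take 2 from right. Merged: [1, 2]
Compare 16 vs 7: take 7 from right. Merged: [1, 2, 7]
Compare 16 vs 15: take 15 from right. Merged: [1, 2, 7, 15]
Compare 16 vs 18: take 16 from left. Merged: [1, 2, 7, 15, 16]
Compare 17 vs 18: take 17 from left. Merged: [1, 2, 7, 15, 16, 17]
Compare 22 vs 18: take 18 from right. Merged: [1, 2, 7, 15, 16, 17, 18]
Compare 22 vs 31: take 22 from left. Merged: [1, 2, 7, 15, 16, 17, 18, 22]
Compare 27 vs 31: take 27 from left. Merged: [1, 2, 7, 15, 16, 17, 18, 22, 27]
Compare 32 vs 31: take 31 from right. Merged: [1, 2, 7, 15, 16, 17, 18, 22, 27, 31]
Append remaining from left: [32]. Merged: [1, 2, 7, 15, 16, 17, 18, 22, 27, 31, 32]

Final merged array: [1, 2, 7, 15, 16, 17, 18, 22, 27, 31, 32]
Total comparisons: 10

The merged array is [1, 2, 7, 15, 16, 17, 18, 22, 27, 31, 32], requiring 10 comparisons. The merge step runs in O(n) time where n is the total number of elements.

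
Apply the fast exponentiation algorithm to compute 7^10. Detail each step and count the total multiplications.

Computing 7^10 by squaring (build up from 7^1; each line after the first costs one multiplication):

7^1 = 7
7^2 = (7^1)^2 = 7^2 = 49
7^4 = (7^2)^2 = 49^2 = 2401
7^5 = 7 * 7^4 = 7 * 2401 = 16807
7^10 = (7^5)^2 = 16807^2 = 282475249

Result: 282475249
Multiplications needed: 4 (4 lines after 7^1)

7^10 = 282475249. Using exponentiation by squaring, this requires 4 multiplications. The key idea: if the exponent is even, square the half-power; if odd, multiply by the base once.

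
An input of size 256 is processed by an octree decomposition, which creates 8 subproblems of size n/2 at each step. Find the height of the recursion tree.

For divide and conquer with division factor 2:

Problem sizes at each level:
Level 0: 256
Level 1: 128
Level 2: 64
Level 3: 32
Level 4: 16
Level 5: 8
Level 6: 4
Level 7: 2
Level 8: 1

The root is level 0 and the size-1 base case is level 8 (the tree spans levels 0 through 8, i.e. 9 levels counting the root), so the depth is the number of divisions: log_2(256) = 8

The recursion tree depth is log_2(256) = 8. At each level, the problem size is divided by 2, so it takes 8 divisions to reduce to a base case of size 1. The algorithm makes 8 recursive calls at each level.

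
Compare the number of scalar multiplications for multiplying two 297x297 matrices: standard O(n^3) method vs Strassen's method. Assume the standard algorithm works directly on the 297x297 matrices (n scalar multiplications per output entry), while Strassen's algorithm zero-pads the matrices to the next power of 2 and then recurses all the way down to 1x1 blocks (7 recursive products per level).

Matrix multiplication for 297x297 matrices:

Strassen's algorithm requires power-of-2 dimensions. Pad 297x297 to 512x512 (next power of 2).

Standard algorithm: 297^3 = 26198073 multiplications
Strassen's algorithm: 7^(log2(512)) = 7^9 = 40353607 multiplications
Difference: 26198073 - 40353607 = -14155534 (Strassen uses MORE here due to padding overhead — for small or just-over-power-of-2 n, padding can outweigh the per-level savings)

Standard: 26198073 multiplications (297^3). Strassen: 40353607 multiplications (7^9, after padding to 512x512). Strassen reduces 8 recursive multiplications to 7 at each level.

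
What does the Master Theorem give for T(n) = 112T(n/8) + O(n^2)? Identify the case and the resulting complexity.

Master Theorem for T(n) = 112T(n/8) + O(n^2):

a = 112, b = 8, c = 2
log_b(a) = log_8(112) = 2.2691

Case 1: c = 2 < log_8(112) = 2.2691
T(n) = O(n^(log_8 112))

For T(n) = 112T(n/8) + O(n^2): log_8(112) = 2.2691. This is Case 1 of the Master Theorem (c < log_b(a), work dominated by leaves), giving O(n^(log_8 112)).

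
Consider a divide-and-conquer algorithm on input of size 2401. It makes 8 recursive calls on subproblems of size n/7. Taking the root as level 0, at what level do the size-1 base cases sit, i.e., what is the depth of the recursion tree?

For divide and conquer with division factor 7:

Problem sizes at each level:
Level 0: 2401
Level 1: 343
Level 2: 49
Level 3: 7
Level 4: 1

The root is level 0 and the size-1 base case is level 4 (the tree spans levels 0 through 4, i.e. 5 levels counting the root), so the depth is the number of divisions: log_7(2401) = 4

The recursion tree depth is log_7(2401) = 4. At each level, the problem size is divided by 7, so it takes 4 divisions to reduce to a base case of size 1. The algorithm makes 8 recursive calls at each level.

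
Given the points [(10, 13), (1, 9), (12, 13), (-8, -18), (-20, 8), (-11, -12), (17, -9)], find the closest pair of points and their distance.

Computing all pairwise distances among 7 points:

d((10, 13), (1, 9)) = 9.8489
d((10, 13), (12, 13)) = 2.0 <-- minimum
d((10, 13), (-8, -18)) = 35.8469
d((10, 13), (-20, 8)) = 30.4138
d((10, 13), (-11, -12)) = 32.6497
d((10, 13), (17, -9)) = 23.0868
d((1, 9), (12, 13)) = 11.7047
d((1, 9), (-8, -18)) = 28.4605
d((1, 9), (-20, 8)) = 21.0238
d((1, 9), (-11, -12)) = 24.1868
d((1, 9), (17, -9)) = 24.0832
d((12, 13), (-8, -18)) = 36.8917
d((12, 13), (-20, 8)) = 32.3883
d((12, 13), (-11, -12)) = 33.9706
d((12, 13), (17, -9)) = 22.561
d((-8, -18), (-20, 8)) = 28.6356
d((-8, -18), (-11, -12)) = 6.7082
d((-8, -18), (17, -9)) = 26.5707
d((-20, 8), (-11, -12)) = 21.9317
d((-20, 8), (17, -9)) = 40.7185
d((-11, -12), (17, -9)) = 28.1603

Closest pair: (10, 13) and (12, 13) with distance 2.0

The closest pair is (10, 13) and (12, 13) with Euclidean distance 2.0. For 7 points, brute-force pairwise comparison is shown above. For large n, the divide-and-conquer algorithm (sort by x, recurse on halves, check the dividing strip) achieves O(n log n).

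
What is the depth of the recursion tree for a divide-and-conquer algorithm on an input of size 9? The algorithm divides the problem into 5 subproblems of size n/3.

For divide and conquer with division factor 3:

Problem sizes at each level:
Level 0: 9
Level 1: 3
Level 2: 1

The root is level 0 and the size-1 base case is level 2 (the tree spans levels 0 through 2, i.e. 3 levels counting the root), so the depth is the number of divisions: log_3(9) = 2

The recursion tree depth is log_3(9) = 2. At each level, the problem size is divided by 3, so it takes 2 divisions to reduce to a base case of size 1. The algorithm makes 5 recursive calls at each level.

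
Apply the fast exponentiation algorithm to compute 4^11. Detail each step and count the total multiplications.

Computing 4^11 by squaring (build up from 4^1; each line after the first costs one multiplication):

4^1 = 4
4^2 = (4^1)^2 = 4^2 = 16
4^4 = (4^2)^2 = 16^2 = 256
4^5 = 4 * 4^4 = 4 * 256 = 1024
4^10 = (4^5)^2 = 1024^2 = 1048576
4^11 = 4 * 4^10 = 4 * 1048576 = 4194304

Result: 4194304
Multiplications needed: 5 (5 lines after 4^1)

4^11 = 4194304. Using exponentiation by squaring, this requires 5 multiplications. The key idea: if the exponent is even, square the half-power; if odd, multiply by the base once.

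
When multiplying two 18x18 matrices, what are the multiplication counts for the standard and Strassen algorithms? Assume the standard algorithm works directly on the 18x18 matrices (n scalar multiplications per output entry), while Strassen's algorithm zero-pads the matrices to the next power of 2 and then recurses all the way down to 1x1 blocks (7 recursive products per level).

Matrix multiplication for 18x18 matrices:

Strassen's algorithm requires power-of-2 dimensions. Pad 18x18 to 32x32 (next power of 2).

Standard algorithm: 18^3 = 5832 multiplications
Strassen's algorithm: 7^(log2(32)) = 7^5 = 16807 multiplications
Difference: 5832 - 16807 = -10975 (Strassen uses MORE here due to padding overhead — for small or just-over-power-of-2 n, padding can outweigh the per-level savings)

Standard: 5832 multiplications (18^3). Strassen: 16807 multiplications (7^5, after padding to 32x32). Strassen reduces 8 recursive multiplications to 7 at each level.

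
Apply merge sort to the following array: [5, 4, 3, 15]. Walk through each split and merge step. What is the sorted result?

Merge sort trace:

Split: [5, 4, 3, 15] -> [5, 4] and [3, 15]
  Split: [5, 4] -> [5] and [4]
  Merge: [5] + [4] -> [4, 5]
  Split: [3, 15] -> [3] and [15]
  Merge: [3] + [15] -> [3, 15]
Merge: [4, 5] + [3, 15] -> [3, 4, 5, 15]

Final sorted array: [3, 4, 5, 15]

The merge sort proceeds by recursively splitting the array and merging sorted halves.
After all merges, the sorted array is [3, 4, 5, 15].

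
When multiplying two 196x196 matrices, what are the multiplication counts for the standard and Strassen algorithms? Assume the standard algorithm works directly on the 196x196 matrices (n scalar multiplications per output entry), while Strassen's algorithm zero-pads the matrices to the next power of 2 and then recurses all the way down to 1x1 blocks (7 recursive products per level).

Matrix multiplication for 196x196 matrices:

Strassen's algorithm requires power-of-2 dimensions. Pad 196x196 to 256x256 (next power of 2).

Standard algorithm: 196^3 = 7529536 multiplications
Strassen's algorithm: 7^(log2(256)) = 7^8 = 5764801 multiplications
Savings: 7529536 - 5764801 = 1764735 multiplications

Standard: 7529536 multiplications (196^3). Strassen: 5764801 multiplications (7^8, after padding to 256x256). Strassen reduces 8 recursive multiplications to 7 at each level.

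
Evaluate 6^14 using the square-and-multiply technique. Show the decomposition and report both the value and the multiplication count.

Computing 6^14 by squaring (build up from 6^1; each line after the first costs one multiplication):

6^1 = 6
6^2 = (6^1)^2 = 6^2 = 36
6^3 = 6 * 6^2 = 6 * 36 = 216
6^6 = (6^3)^2 = 216^2 = 46656
6^7 = 6 * 6^6 = 6 * 46656 = 279936
6^14 = (6^7)^2 = 279936^2 = 78364164096

Result: 78364164096
Multiplications needed: 5 (5 lines after 6^1)

6^14 = 78364164096. Using exponentiation by squaring, this requires 5 multiplications. The key idea: if the exponent is even, square the half-power; if odd, multiply by the base once.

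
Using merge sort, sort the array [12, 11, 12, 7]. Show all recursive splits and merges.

Merge sort trace:

Split: [12, 11, 12, 7] -> [12, 11] and [12, 7]
  Split: [12, 11] -> [12] and [11]
  Merge: [12] + [11] -> [11, 12]
  Split: [12, 7] -> [12] and [7]
  Merge: [12] + [7] -> [7, 12]
Merge: [11, 12] + [7, 12] -> [7, 11, 12, 12]

Final sorted array: [7, 11, 12, 12]

The merge sort proceeds by recursively splitting the array and merging sorted halves.
After all merges, the sorted array is [7, 11, 12, 12].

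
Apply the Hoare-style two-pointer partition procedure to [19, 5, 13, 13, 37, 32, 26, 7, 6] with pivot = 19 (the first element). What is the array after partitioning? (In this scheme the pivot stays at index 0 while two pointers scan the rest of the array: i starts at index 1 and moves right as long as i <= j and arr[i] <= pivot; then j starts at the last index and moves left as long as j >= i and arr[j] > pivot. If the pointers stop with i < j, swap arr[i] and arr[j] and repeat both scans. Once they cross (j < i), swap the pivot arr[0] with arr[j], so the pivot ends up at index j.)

Hoare-style two-pointer partition with pivot = 19:

Initial array: [19, 5, 13, 13, 37, 32, 26, 7, 6]

Pointers start at i = 1, j = 8.
i stops at index 4 (arr[4]=37 > 19), j stops at index 8 (arr[8]=6 <= 19): swap arr[4] and arr[8], array becomes [19, 5, 13, 13, 6, 32, 26, 7, 37]
i stops at index 5 (arr[5]=32 > 19), j stops at index 7 (arr[7]=7 <= 19): swap arr[5] and arr[7], array becomes [19, 5, 13, 13, 6, 7, 26, 32, 37]
i ends at 6, j ends at 5: the pointers have crossed (j < i), so scanning stops.

Swap pivot arr[0] with arr[5] to place pivot at position 5: [7, 5, 13, 13, 6, 19, 26, 32, 37]
Pivot position: 5

After partitioning with pivot 19, the array becomes [7, 5, 13, 13, 6, 19, 26, 32, 37]. The pivot is placed at index 5. All elements to the left of the pivot are <= 19, and all elements to the right are > 19.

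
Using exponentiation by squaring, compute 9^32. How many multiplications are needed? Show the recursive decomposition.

Computing 9^32 by squaring (build up from 9^1; each line after the first costs one multiplication):

9^1 = 9
9^2 = (9^1)^2 = 9^2 = 81
9^4 = (9^2)^2 = 81^2 = 6561
9^8 = (9^4)^2 = 6561^2 = 43046721
9^16 = (9^8)^2 = 43046721^2 = 1853020188851841
9^32 = (9^16)^2 = 1853020188851841^2 = 3433683820292512484657849089281

Result: 3433683820292512484657849089281
Multiplications needed: 5 (5 lines after 9^1)

9^32 = 3433683820292512484657849089281. Using exponentiation by squaring, this requires 5 multiplications. The key idea: if the exponent is even, square the half-power; if odd, multiply by the base once.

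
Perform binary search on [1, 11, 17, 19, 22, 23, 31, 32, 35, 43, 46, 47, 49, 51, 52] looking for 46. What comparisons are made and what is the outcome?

Binary search for 46 in [1, 11, 17, 19, 22, 23, 31, 32, 35, 43, 46, 47, 49, 51, 52]:

lo=0, hi=14, mid=7, arr[mid]=32 -> 32 < 46, search right half
lo=8, hi=14, mid=11, arr[mid]=47 -> 47 > 46, search left half
lo=8, hi=10, mid=9, arr[mid]=43 -> 43 < 46, search right half
lo=10, hi=10, mid=10, arr[mid]=46 -> Found target at index 10!

Binary search finds 46 at index 10 after 4 comparisons. The search repeatedly halves the search space by comparing with the middle element.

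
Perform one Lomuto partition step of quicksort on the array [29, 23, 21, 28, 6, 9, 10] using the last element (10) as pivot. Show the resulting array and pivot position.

Lomuto partition with pivot = 10:

Initial array: [29, 23, 21, 28, 6, 9, 10]

arr[0]=29 > 10: no swap
arr[1]=23 > 10: no swap
arr[2]=21 > 10: no swap
arr[3]=28 > 10: no swap
arr[4]=6 <= 10: swap with position 0, array becomes [6, 23, 21, 28, 29, 9, 10]
arr[5]=9 <= 10: swap with position 1, array becomes [6, 9, 21, 28, 29, 23, 10]

Place pivot at position 2: [6, 9, 10, 28, 29, 23, 21]
Pivot position: 2

After partitioning with pivot 10, the array becomes [6, 9, 10, 28, 29, 23, 21]. The pivot is placed at index 2. All elements to the left of the pivot are <= 10, and all elements to the right are > 10.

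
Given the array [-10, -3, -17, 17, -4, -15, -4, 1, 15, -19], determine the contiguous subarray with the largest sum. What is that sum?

Using Kadane's algorithm on [-10, -3, -17, 17, -4, -15, -4, 1, 15, -19]:

Scanning through the array:
Position 1 (value -3): max_ending_here = -3, max_so_far = -3
Position 2 (value -17): max_ending_here = -17, max_so_far = -3
Position 3 (value 17): max_ending_here = 17, max_so_far = 17
Position 4 (value -4): max_ending_here = 13, max_so_far = 17
Position 5 (value -15): max_ending_here = -2, max_so_far = 17
Position 6 (value -4): max_ending_here = -4, max_so_far = 17
Position 7 (value 1): max_ending_here = 1, max_so_far = 17
Position 8 (value 15): max_ending_here = 16, max_so_far = 17
Position 9 (value -19): max_ending_here = -3, max_so_far = 17

Maximum subarray: [17]
Maximum sum: 17

The maximum subarray is [17] with sum 17. This subarray runs from index 3 to index 3.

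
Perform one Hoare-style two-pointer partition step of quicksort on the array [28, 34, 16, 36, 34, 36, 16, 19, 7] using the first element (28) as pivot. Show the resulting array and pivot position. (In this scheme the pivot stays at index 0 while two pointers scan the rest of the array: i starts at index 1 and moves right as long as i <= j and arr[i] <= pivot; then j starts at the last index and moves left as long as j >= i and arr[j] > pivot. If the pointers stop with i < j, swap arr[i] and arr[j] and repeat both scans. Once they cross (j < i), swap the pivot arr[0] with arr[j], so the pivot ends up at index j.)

Hoare-style two-pointer partition with pivot = 28:

Initial array: [28, 34, 16, 36, 34, 36, 16, 19, 7]

Pointers start at i = 1, j = 8.
i stops at index 1 (arr[1]=34 > 28), j stops at index 8 (arr[8]=7 <= 28): swap arr[1] and arr[8], array becomes [28, 7, 16, 36, 34, 36, 16, 19, 34]
i stops at index 3 (arr[3]=36 > 28), j stops at index 7 (arr[7]=19 <= 28): swap arr[3] and arr[7], array becomes [28, 7, 16, 19, 34, 36, 16, 36, 34]
i stops at index 4 (arr[4]=34 > 28), j stops at index 6 (arr[6]=16 <= 28): swap arr[4] and arr[6], array becomes [28, 7, 16, 19, 16, 36, 34, 36, 34]
i ends at 5, j ends at 4: the pointers have crossed (j < i), so scanning stops.

Swap pivot arr[0] with arr[4] to place pivot at position 4: [16, 7, 16, 19, 28, 36, 34, 36, 34]
Pivot position: 4

After partitioning with pivot 28, the array becomes [16, 7, 16, 19, 28, 36, 34, 36, 34]. The pivot is placed at index 4. All elements to the left of the pivot are <= 28, and all elements to the right are > 28.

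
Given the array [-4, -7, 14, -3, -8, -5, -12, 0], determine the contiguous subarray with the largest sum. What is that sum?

Using Kadane's algorithm on [-4, -7, 14, -3, -8, -5, -12, 0]:

Scanning through the array:
Position 1 (value -7): max_ending_here = -7, max_so_far = -4
Position 2 (value 14): max_ending_here = 14, max_so_far = 14
Position 3 (value -3): max_ending_here = 11, max_so_far = 14
Position 4 (value -8): max_ending_here = 3, max_so_far = 14
Position 5 (value -5): max_ending_here = -2, max_so_far = 14
Position 6 (value -12): max_ending_here = -12, max_so_far = 14
Position 7 (value 0): max_ending_here = 0, max_so_far = 14

Maximum subarray: [14]
Maximum sum: 14

The maximum subarray is [14] with sum 14. This subarray runs from index 2 to index 2.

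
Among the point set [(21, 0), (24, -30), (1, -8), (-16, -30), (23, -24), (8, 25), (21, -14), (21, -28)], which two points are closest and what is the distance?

Computing all pairwise distances among 8 points:

d((21, 0), (24, -30)) = 30.1496
d((21, 0), (1, -8)) = 21.5407
d((21, 0), (-16, -30)) = 47.634
d((21, 0), (23, -24)) = 24.0832
d((21, 0), (8, 25)) = 28.178
d((21, 0), (21, -14)) = 14.0
d((21, 0), (21, -28)) = 28.0
d((24, -30), (1, -8)) = 31.8277
d((24, -30), (-16, -30)) = 40.0
d((24, -30), (23, -24)) = 6.0828
d((24, -30), (8, 25)) = 57.28
d((24, -30), (21, -14)) = 16.2788
d((24, -30), (21, -28)) = 3.6056 <-- minimum
d((1, -8), (-16, -30)) = 27.8029
d((1, -8), (23, -24)) = 27.2029
d((1, -8), (8, 25)) = 33.7343
d((1, -8), (21, -14)) = 20.8806
d((1, -8), (21, -28)) = 28.2843
d((-16, -30), (23, -24)) = 39.4588
d((-16, -30), (8, 25)) = 60.0083
d((-16, -30), (21, -14)) = 40.3113
d((-16, -30), (21, -28)) = 37.054
d((23, -24), (8, 25)) = 51.2445
d((23, -24), (21, -14)) = 10.198
d((23, -24), (21, -28)) = 4.4721
d((8, 25), (21, -14)) = 41.1096
d((8, 25), (21, -28)) = 54.5711
d((21, -14), (21, -28)) = 14.0

Closest pair: (24, -30) and (21, -28) with distance 3.6056

The closest pair is (24, -30) and (21, -28) with Euclidean distance 3.6056. For 8 points, brute-force pairwise comparison is shown above. For large n, the divide-and-conquer algorithm (sort by x, recurse on halves, check the dividing strip) achieves O(n log n).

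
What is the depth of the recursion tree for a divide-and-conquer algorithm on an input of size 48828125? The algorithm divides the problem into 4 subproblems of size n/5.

For divide and conquer with division factor 5:

Problem sizes at each level:
Level 0: 48828125
Level 1: 9765625
Level 2: 1953125
Level 3: 390625
Level 4: 78125
Level 5: 15625
Level 6: 3125
Level 7: 625
Level 8: 125
Level 9: 25
Level 10: 5
Level 11: 1

The root is level 0 and the size-1 base case is level 11 (the tree spans levels 0 through 11, i.e. 12 levels counting the root), so the depth is the number of divisions: log_5(48828125) = 11

The recursion tree depth is log_5(48828125) = 11. At each level, the problem size is divided by 5, so it takes 11 divisions to reduce to a base case of size 1. The algorithm makes 4 recursive calls at each level.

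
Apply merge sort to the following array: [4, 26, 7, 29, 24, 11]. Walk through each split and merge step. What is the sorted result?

Merge sort trace:

Split: [4, 26, 7, 29, 24, 11] -> [4, 26, 7] and [29, 24, 11]
  Split: [4, 26, 7] -> [4] and [26, 7]
    Split: [26, 7] -> [26] and [7]
    Merge: [26] + [7] -> [7, 26]
  Merge: [4] + [7, 26] -> [4, 7, 26]
  Split: [29, 24, 11] -> [29] and [24, 11]
    Split: [24, 11] -> [24] and [11]
    Merge: [24] + [11] -> [11, 24]
  Merge: [29] + [11, 24] -> [11, 24, 29]
Merge: [4, 7, 26] + [11, 24, 29] -> [4, 7, 11, 24, 26, 29]

Final sorted array: [4, 7, 11, 24, 26, 29]

The merge sort proceeds by recursively splitting the array and merging sorted halves.
After all merges, the sorted array is [4, 7, 11, 24, 26, 29].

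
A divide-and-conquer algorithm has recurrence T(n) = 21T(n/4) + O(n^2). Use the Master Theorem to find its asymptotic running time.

Master Theorem for T(n) = 21T(n/4) + O(n^2):

a = 21, b = 4, c = 2
log_b(a) = log_4(21) = 2.1962

Case 1: c = 2 < log_4(21) = 2.1962
T(n) = O(n^(log_4 21))

For T(n) = 21T(n/4) + O(n^2): log_4(21) = 2.1962. This is Case 1 of the Master Theorem (c < log_b(a), work dominated by leaves), giving O(n^(log_4 21)).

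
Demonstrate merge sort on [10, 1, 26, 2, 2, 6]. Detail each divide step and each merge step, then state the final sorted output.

Merge sort trace:

Split: [10, 1, 26, 2, 2, 6] -> [10, 1, 26] and [2, 2, 6]
  Split: [10, 1, 26] -> [10] and [1, 26]
    Split: [1, 26] -> [1] and [26]
    Merge: [1] + [26] -> [1, 26]
  Merge: [10] + [1, 26] -> [1, 10, 26]
  Split: [2, 2, 6] -> [2] and [2, 6]
    Split: [2, 6] -> [2] and [6]
    Merge: [2] + [6] -> [2, 6]
  Merge: [2] + [2, 6] -> [2, 2, 6]
Merge: [1, 10, 26] + [2, 2, 6] -> [1, 2, 2, 6, 10, 26]

Final sorted array: [1, 2, 2, 6, 10, 26]

The merge sort proceeds by recursively splitting the array and merging sorted halves.
After all merges, the sorted array is [1, 2, 2, 6, 10, 26].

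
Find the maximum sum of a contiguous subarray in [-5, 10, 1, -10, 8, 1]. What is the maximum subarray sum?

Using Kadane's algorithm on [-5, 10, 1, -10, 8, 1]:

Scanning through the array:
Position 1 (value 10): max_ending_here = 10, max_so_far = 10
Position 2 (value 1): max_ending_here = 11, max_so_far = 11
Position 3 (value -10): max_ending_here = 1, max_so_far = 11
Position 4 (value 8): max_ending_here = 9, max_so_far = 11
Position 5 (value 1): max_ending_here = 10, max_so_far = 11

Maximum subarray: [10, 1]
Maximum sum: 11

The maximum subarray is [10, 1] with sum 11. This subarray runs from index 1 to index 2.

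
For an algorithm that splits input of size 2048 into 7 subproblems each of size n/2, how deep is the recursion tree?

For divide and conquer with division factor 2:

Problem sizes at each level:
Level 0: 2048
Level 1: 1024
Level 2: 512
Level 3: 256
Level 4: 128
Level 5: 64
Level 6: 32
Level 7: 16
Level 8: 8
Level 9: 4
Level 10: 2
Level 11: 1

The root is level 0 and the size-1 base case is level 11 (the tree spans levels 0 through 11, i.e. 12 levels counting the root), so the depth is the number of divisions: log_2(2048) = 11

The recursion tree depth is log_2(2048) = 11. At each level, the problem size is divided by 2, so it takes 11 divisions to reduce to a base case of size 1. The algorithm makes 7 recursive calls at each level.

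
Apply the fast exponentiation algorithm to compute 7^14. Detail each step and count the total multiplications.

Computing 7^14 by squaring (build up from 7^1; each line after the first costs one multiplication):

7^1 = 7
7^2 = (7^1)^2 = 7^2 = 49
7^3 = 7 * 7^2 = 7 * 49 = 343
7^6 = (7^3)^2 = 343^2 = 117649
7^7 = 7 * 7^6 = 7 * 117649 = 823543
7^14 = (7^7)^2 = 823543^2 = 678223072849

Result: 678223072849
Multiplications needed: 5 (5 lines after 7^1)

7^14 = 678223072849. Using exponentiation by squaring, this requires 5 multiplications. The key idea: if the exponent is even, square the half-power; if odd, multiply by the base once.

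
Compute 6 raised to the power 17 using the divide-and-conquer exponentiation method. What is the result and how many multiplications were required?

Computing 6^17 by squaring (build up from 6^1; each line after the first costs one multiplication):

6^1 = 6
6^2 = (6^1)^2 = 6^2 = 36
6^4 = (6^2)^2 = 36^2 = 1296
6^8 = (6^4)^2 = 1296^2 = 1679616
6^16 = (6^8)^2 = 1679616^2 = 2821109907456
6^17 = 6 * 6^16 = 6 * 2821109907456 = 16926659444736

Result: 16926659444736
Multiplications needed: 5 (5 lines after 6^1)

6^17 = 16926659444736. Using exponentiation by squaring, this requires 5 multiplications. The key idea: if the exponent is even, square the half-power; if odd, multiply by the base once.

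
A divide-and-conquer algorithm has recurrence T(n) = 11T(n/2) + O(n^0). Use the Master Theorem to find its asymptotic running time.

Master Theorem for T(n) = 11T(n/2) + O(n^0):

a = 11, b = 2, c = 0
log_b(a) = log_2(11) = 3.4594

Case 1: c = 0 < log_2(11) = 3.4594
T(n) = O(n^(log_2 11))

For T(n) = 11T(n/2) + O(n^0): log_2(11) = 3.4594. This is Case 1 of the Master Theorem (c < log_b(a), work dominated by leaves), giving O(n^(log_2 11)).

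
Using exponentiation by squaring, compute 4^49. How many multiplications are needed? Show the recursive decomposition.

Computing 4^49 by squaring (build up from 4^1; each line after the first costs one multiplication):

4^1 = 4
4^2 = (4^1)^2 = 4^2 = 16
4^3 = 4 * 4^2 = 4 * 16 = 64
4^6 = (4^3)^2 = 64^2 = 4096
4^12 = (4^6)^2 = 4096^2 = 16777216
4^24 = (4^12)^2 = 16777216^2 = 281474976710656
4^48 = (4^24)^2 = 281474976710656^2 = 79228162514264337593543950336
4^49 = 4 * 4^48 = 4 * 79228162514264337593543950336 = 316912650057057350374175801344

Result: 316912650057057350374175801344
Multiplications needed: 7 (7 lines after 4^1)

4^49 = 316912650057057350374175801344. Using exponentiation by squaring, this requires 7 multiplications. The key idea: if the exponent is even, square the half-power; if odd, multiply by the base once.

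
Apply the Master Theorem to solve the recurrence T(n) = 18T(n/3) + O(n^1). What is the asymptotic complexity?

Master Theorem for T(n) = 18T(n/3) + O(n^1):

a = 18, b = 3, c = 1
log_b(a) = log_3(18) = 2.6309

Case 1: c = 1 < log_3(18) = 2.6309
T(n) = O(n^(log_3 18))

For T(n) = 18T(n/3) + O(n^1): log_3(18) = 2.6309. This is Case 1 of the Master Theorem (c < log_b(a), work dominated by leaves), giving O(n^(log_3 18)).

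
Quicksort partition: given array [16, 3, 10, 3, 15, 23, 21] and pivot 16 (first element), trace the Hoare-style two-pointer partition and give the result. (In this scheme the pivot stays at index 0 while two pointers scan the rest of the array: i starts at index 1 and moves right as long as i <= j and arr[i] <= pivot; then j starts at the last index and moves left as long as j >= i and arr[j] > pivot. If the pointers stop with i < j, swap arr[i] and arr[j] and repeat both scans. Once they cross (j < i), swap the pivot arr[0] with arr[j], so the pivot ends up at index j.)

Hoare-style two-pointer partition with pivot = 16:

Initial array: [16, 3, 10, 3, 15, 23, 21]

Pointers start at i = 1, j = 6.
i ends at 5, j ends at 4: the pointers have crossed (j < i), so scanning stops.

Swap pivot arr[0] with arr[4] to place pivot at position 4: [15, 3, 10, 3, 16, 23, 21]
Pivot position: 4

After partitioning with pivot 16, the array becomes [15, 3, 10, 3, 16, 23, 21]. The pivot is placed at index 4. All elements to the left of the pivot are <= 16, and all elements to the right are > 16.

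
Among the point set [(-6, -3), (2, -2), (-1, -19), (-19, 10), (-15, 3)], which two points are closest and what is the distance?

Computing all pairwise distances among 5 points:

d((-6, -3), (2, -2)) = 8.0623 <-- minimum
d((-6, -3), (-1, -19)) = 16.7631
d((-6, -3), (-19, 10)) = 18.3848
d((-6, -3), (-15, 3)) = 10.8167
d((2, -2), (-1, -19)) = 17.2627
d((2, -2), (-19, 10)) = 24.1868
d((2, -2), (-15, 3)) = 17.72
d((-1, -19), (-19, 10)) = 34.1321
d((-1, -19), (-15, 3)) = 26.0768
d((-19, 10), (-15, 3)) = 8.0623 <-- minimum

Minimum distance: 8.0623 (tie among 2 pairs: (-6, -3) and (2, -2); (-19, 10) and (-15, 3))

The minimum Euclidean distance is 8.0623. There is a tie: 2 pairs achieve this minimum — (-6, -3) and (2, -2); (-19, 10) and (-15, 3). Any of these is a valid closest pair. For 5 points, brute-force pairwise comparison is shown above. For large n, the divide-and-conquer algorithm (sort by x, recurse on halves, check the dividing strip) achieves O(n log n).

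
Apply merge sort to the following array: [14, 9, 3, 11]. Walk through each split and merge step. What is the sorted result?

Merge sort trace:

Split: [14, 9, 3, 11] -> [14, 9] and [3, 11]
  Split: [14, 9] -> [14] and [9]
  Merge: [14] + [9] -> [9, 14]
  Split: [3, 11] -> [3] and [11]
  Merge: [3] + [11] -> [3, 11]
Merge: [9, 14] + [3, 11] -> [3, 9, 11, 14]

Final sorted array: [3, 9, 11, 14]

The merge sort proceeds by recursively splitting the array and merging sorted halves.
After all merges, the sorted array is [3, 9, 11, 14].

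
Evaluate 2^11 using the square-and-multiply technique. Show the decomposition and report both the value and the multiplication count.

Computing 2^11 by squaring (build up from 2^1; each line after the first costs one multiplication):

2^1 = 2
2^2 = (2^1)^2 = 2^2 = 4
2^4 = (2^2)^2 = 4^2 = 16
2^5 = 2 * 2^4 = 2 * 16 = 32
2^10 = (2^5)^2 = 32^2 = 1024
2^11 = 2 * 2^10 = 2 * 1024 = 2048

Result: 2048
Multiplications needed: 5 (5 lines after 2^1)

2^11 = 2048. Using exponentiation by squaring, this requires 5 multiplications. The key idea: if the exponent is even, square the half-power; if odd, multiply by the base once.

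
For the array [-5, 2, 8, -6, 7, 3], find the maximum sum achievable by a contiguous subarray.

Using Kadane's algorithm on [-5, 2, 8, -6, 7, 3]:

Scanning through the array:
Position 1 (value 2): max_ending_here = 2, max_so_far = 2
Position 2 (value 8): max_ending_here = 10, max_so_far = 10
Position 3 (value -6): max_ending_here = 4, max_so_far = 10
Position 4 (value 7): max_ending_here = 11, max_so_far = 11
Position 5 (value 3): max_ending_here = 14, max_so_far = 14

Maximum subarray: [2, 8, -6, 7, 3]
Maximum sum: 14

The maximum subarray is [2, 8, -6, 7, 3] with sum 14. This subarray runs from index 1 to index 5.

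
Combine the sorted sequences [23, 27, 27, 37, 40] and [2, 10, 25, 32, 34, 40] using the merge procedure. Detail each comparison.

Merging process:

Compare 23 vs 2: take 2 from right. Merged: [2]
Compare 23 vs 10: take 10 from right. Merged: [2, 10]
Compare 23 vs 25: take 23 from left. Merged: [2, 10, 23]
Compare 27 vs 25: take 25 from right. Merged: [2, 10, 23, 25]
Compare 27 vs 32: take 27 from left. Merged: [2, 10, 23, 25, 27]
Compare 27 vs 32: take 27 from left. Merged: [2, 10, 23, 25, 27, 27]
Compare 37 vs 32: take 32 from right. Merged: [2, 10, 23, 25, 27, 27, 32]
Compare 37 vs 34: take 34 from right. Merged: [2, 10, 23, 25, 27, 27, 32, 34]
Compare 37 vs 40: take 37 from left. Merged: [2, 10, 23, 25, 27, 27, 32, 34, 37]
Compare 40 vs 40: take 40 from left. Merged: [2, 10, 23, 25, 27, 27, 32, 34, 37, 40]
Append remaining from right: [40]. Merged: [2, 10, 23, 25, 27, 27, 32, 34, 37, 40, 40]

Final merged array: [2, 10, 23, 25, 27, 27, 32, 34, 37, 40, 40]
Total comparisons: 10

The merged array is [2, 10, 23, 25, 27, 27, 32, 34, 37, 40, 40], requiring 10 comparisons. The merge step runs in O(n) time where n is the total number of elements.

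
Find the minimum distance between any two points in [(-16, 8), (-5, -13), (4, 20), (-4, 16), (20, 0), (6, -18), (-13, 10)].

Computing all pairwise distances among 7 points:

d((-16, 8), (-5, -13)) = 23.7065
d((-16, 8), (4, 20)) = 23.3238
d((-16, 8), (-4, 16)) = 14.4222
d((-16, 8), (20, 0)) = 36.8782
d((-16, 8), (6, -18)) = 34.0588
d((-16, 8), (-13, 10)) = 3.6056 <-- minimum
d((-5, -13), (4, 20)) = 34.2053
d((-5, -13), (-4, 16)) = 29.0172
d((-5, -13), (20, 0)) = 28.178
d((-5, -13), (6, -18)) = 12.083
d((-5, -13), (-13, 10)) = 24.3516
d((4, 20), (-4, 16)) = 8.9443
d((4, 20), (20, 0)) = 25.6125
d((4, 20), (6, -18)) = 38.0526
d((4, 20), (-13, 10)) = 19.7231
d((-4, 16), (20, 0)) = 28.8444
d((-4, 16), (6, -18)) = 35.4401
d((-4, 16), (-13, 10)) = 10.8167
d((20, 0), (6, -18)) = 22.8035
d((20, 0), (-13, 10)) = 34.4819
d((6, -18), (-13, 10)) = 33.8378

Closest pair: (-16, 8) and (-13, 10) with distance 3.6056

The closest pair is (-16, 8) and (-13, 10) with Euclidean distance 3.6056. For 7 points, brute-force pairwise comparison is shown above. For large n, the divide-and-conquer algorithm (sort by x, recurse on halves, check the dividing strip) achieves O(n log n).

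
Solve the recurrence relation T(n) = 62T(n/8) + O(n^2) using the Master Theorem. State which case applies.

Master Theorem for T(n) = 62T(n/8) + O(n^2):

a = 62, b = 8, c = 2
log_b(a) = log_8(62) = 1.9847

Case 3: c = 2 > log_8(62) = 1.9847
T(n) = O(n^2) = O(n^2)

For T(n) = 62T(n/8) + O(n^2): log_8(62) = 1.9847. This is Case 3 of the Master Theorem (c > log_b(a), work dominated by root), giving O(n^2).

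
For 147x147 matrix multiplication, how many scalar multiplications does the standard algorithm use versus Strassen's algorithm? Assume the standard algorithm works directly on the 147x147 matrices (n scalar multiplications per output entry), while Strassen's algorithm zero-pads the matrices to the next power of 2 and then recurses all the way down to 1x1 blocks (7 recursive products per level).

Matrix multiplication for 147x147 matrices:

Strassen's algorithm requires power-of-2 dimensions. Pad 147x147 to 256x256 (next power of 2).

Standard algorithm: 147^3 = 3176523 multiplications
Strassen's algorithm: 7^(log2(256)) = 7^8 = 5764801 multiplications
Difference: 3176523 - 5764801 = -2588278 (Strassen uses MORE here due to padding overhead — for small or just-over-power-of-2 n, padding can outweigh the per-level savings)

Standard: 3176523 multiplications (147^3). Strassen: 5764801 multiplications (7^8, after padding to 256x256). Strassen reduces 8 recursive multiplications to 7 at each level.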